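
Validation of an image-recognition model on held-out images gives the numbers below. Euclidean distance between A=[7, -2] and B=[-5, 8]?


d = √((7+ 5)² + (-2-8)²)
  = √(144 + 100)
  = √244 = 15.6205

15.6205


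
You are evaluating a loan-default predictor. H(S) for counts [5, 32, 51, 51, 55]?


Probabilities: [5/194, 32/194, 51/194, 51/194, 55/194] ≈ [0.0258, 0.1649, 0.2629, 0.2629, 0.2835]
H = -((5/194)·log₂(5/194) + (32/194)·log₂(32/194) + (51/194)·log₂(51/194) + (51/194)·log₂(51/194) + (55/194)·log₂(55/194))
  = 2.0939 bits

2.0939 bits


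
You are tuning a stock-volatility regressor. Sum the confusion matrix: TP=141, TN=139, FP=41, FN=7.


Total = TP + TN + FP + FN
= 141 + 139 + 41 + 7
= 328
(Predicted positive: 182, predicted negative: 146)

328


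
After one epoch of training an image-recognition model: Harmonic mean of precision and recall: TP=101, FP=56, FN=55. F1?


Precision = 101/157 = 0.6433
Recall = 101/156 = 0.6474
F1 = 2·P·R/(P+R) = 2·TP/(2·TP+FP+FN) = 202/(202+56+55) = 202/313 = 0.6454

0.6454


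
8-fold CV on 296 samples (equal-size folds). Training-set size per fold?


Fold size = 296/8 = 37
Training per fold = 296 - 37 = 259

259


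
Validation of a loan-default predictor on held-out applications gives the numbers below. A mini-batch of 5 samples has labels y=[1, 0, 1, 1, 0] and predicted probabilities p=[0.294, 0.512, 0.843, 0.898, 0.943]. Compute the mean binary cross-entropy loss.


L[0] = -ln(0.294) = 1.2242
L[1] = -ln(1-0.512) = -ln(0.488) = 0.7174
L[2] = -ln(0.843) = 0.1708
L[3] = -ln(0.898) = 0.1076
L[4] = -ln(1-0.943) = -ln(0.057) = 2.8647
mean = (1.2242 + 0.7174 + 0.1708 + 0.1076 + 2.8647)/5 = 1.0169

1.0169


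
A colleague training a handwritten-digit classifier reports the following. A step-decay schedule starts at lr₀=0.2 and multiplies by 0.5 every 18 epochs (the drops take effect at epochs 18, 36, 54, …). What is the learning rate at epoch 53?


n_drops = ⌊53/18⌋ = 2
lr = 0.2·0.5^2 = 0.2·0.25 = 0.05

0.05


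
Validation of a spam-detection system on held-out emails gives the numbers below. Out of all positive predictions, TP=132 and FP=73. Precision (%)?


Precision = TP/(TP+FP)
= 132/(132+73)
= 132/205 = 64.39%

64.39%


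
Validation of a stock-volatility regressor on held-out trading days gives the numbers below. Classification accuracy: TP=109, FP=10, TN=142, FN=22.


Accuracy = (TP+TN)/(TP+TN+FP+FN)
= (109+142)/(283)
= 251/283 = 88.69%

88.69%


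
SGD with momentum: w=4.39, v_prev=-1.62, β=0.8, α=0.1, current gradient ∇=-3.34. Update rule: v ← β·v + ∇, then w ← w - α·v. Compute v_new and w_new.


v_new = 0.8·-1.62 - 3.34 = -1.296 - 3.34 = -4.636
w_new = 4.39 - 0.1·-4.636 = 4.39 + 0.4636 = 4.8536

v_new=-4.636, w_new=4.8536


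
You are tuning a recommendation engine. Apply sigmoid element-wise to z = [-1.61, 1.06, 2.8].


σ(-1.61) = 1/(1+e^1.61) = 0.1666
σ(1.06) = 1/(1+e^-1.06) = 0.7427
σ(2.8) = 1/(1+e^-2.8) = 0.9427
result = [0.1666, 0.7427, 0.9427]

[0.1666, 0.7427, 0.9427]


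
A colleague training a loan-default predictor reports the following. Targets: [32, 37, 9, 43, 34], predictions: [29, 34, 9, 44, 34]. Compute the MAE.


Absolute errors: |32-29|=3, |37-34|=3, |9-9|=0, |43-44|=1, |34-34|=0
Sum = 7
MAE = 7/5 = 7/5

7/5


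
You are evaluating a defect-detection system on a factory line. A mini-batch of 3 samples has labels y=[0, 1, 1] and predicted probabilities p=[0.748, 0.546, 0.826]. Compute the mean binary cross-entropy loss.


L[0] = -ln(1-0.748) = -ln(0.252) = 1.3783
L[1] = -ln(0.546) = 0.6051
L[2] = -ln(0.826) = 0.1912
mean = (1.3783 + 0.6051 + 0.1912)/3 = 0.7249

0.7249


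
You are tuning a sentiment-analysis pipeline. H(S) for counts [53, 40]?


Probabilities: [53/93, 40/93] ≈ [0.5699, 0.4301]
H = -((53/93)·log₂(53/93) + (40/93)·log₂(40/93))
  = 0.9859 bits

0.9859 bits


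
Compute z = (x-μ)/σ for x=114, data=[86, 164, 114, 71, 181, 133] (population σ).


μ = 124.8333, σ = 39.3252
z = (114 - 124.8333)/39.3252 = -0.2755

-0.2755


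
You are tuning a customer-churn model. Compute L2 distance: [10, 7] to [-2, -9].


d = √((10+ 2)² + (7+ 9)²)
  = √(144 + 256)
  = √400 = 20.0

20.0


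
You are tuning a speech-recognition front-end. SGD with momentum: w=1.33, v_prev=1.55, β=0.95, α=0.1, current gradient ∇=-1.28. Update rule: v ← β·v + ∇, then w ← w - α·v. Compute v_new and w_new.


v_new = 0.95·1.55 - 1.28 = 1.4725 - 1.28 = 0.1925
w_new = 1.33 - 0.1·0.1925 = 1.33 - 0.01925 = 1.31075

v_new=0.1925, w_new=1.31075


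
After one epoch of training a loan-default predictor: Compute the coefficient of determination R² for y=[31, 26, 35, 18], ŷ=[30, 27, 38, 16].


ȳ = 27.5
SS_res = Σ(y-ŷ)² = 15
SS_tot = Σ(y-ȳ)² = 161
R² = 1 - SS_res/SS_tot = 1 - 0.0932 = 0.9068

0.9068


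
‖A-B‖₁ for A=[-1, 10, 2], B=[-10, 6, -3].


d = |-1+ 10| + |10-6| + |2+ 3|
  = 9 + 4 + 5
  = 18

18


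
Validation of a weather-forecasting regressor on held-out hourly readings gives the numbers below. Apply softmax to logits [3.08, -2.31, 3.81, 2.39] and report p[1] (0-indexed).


Exponentials: e^3.08=21.7584, e^-2.31=0.0993, e^3.81=45.1504, e^2.39=10.9135
Sum = 77.9216
Softmax = [0.2792, 0.0013, 0.5794, 0.1401]
p[1] = 0.0993/77.9216 = 0.0013

0.0013


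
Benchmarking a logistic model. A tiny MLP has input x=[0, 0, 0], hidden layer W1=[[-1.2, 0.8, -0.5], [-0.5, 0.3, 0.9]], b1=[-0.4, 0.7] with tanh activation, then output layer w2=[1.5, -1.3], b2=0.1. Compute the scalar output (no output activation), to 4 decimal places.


z1[0] = (-1.2)·(0) + (0.8)·(0) + (-0.5)·(0) - 0.4 = -0.4
z1[1] = (-0.5)·(0) + (0.3)·(0) + (0.9)·(0) + 0.7 = 0.7
h = tanh(z1) = [-0.3799, 0.6044]
output = (1.5)·(-0.3799) + (-1.3)·(0.6044) + 0.1 = -1.2556

-1.2556


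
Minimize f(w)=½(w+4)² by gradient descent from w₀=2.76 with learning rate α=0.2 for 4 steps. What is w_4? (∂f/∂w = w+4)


step 1: grad = 2.76+4 = 6.76; w = 2.76 - 0.2·(6.76) = 1.408
step 2: grad = 1.408+4 = 5.408; w = 1.408 - 0.2·(5.408) = 0.3264
step 3: grad = 0.3264+4 = 4.3264; w = 0.3264 - 0.2·(4.3264) = -0.53888
step 4: grad = -0.53888+4 = 3.46112; w = -0.53888 - 0.2·(3.46112) = -1.231104

-1.231104


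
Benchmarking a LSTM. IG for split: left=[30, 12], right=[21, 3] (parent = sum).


Parent = [51, 15], H_parent = 0.7732
H_left = 0.8631 (n=42), H_right = 0.5436 (n=24)
H_children = (42/66)·0.8631 + (24/66)·0.5436 = 0.7469
IG = 0.7732 - 0.7469 = 0.0263

0.0263


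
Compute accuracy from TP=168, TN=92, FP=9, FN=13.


Accuracy = (TP+TN)/(TP+TN+FP+FN)
= (168+92)/(282)
= 260/282 = 92.2%

92.2%


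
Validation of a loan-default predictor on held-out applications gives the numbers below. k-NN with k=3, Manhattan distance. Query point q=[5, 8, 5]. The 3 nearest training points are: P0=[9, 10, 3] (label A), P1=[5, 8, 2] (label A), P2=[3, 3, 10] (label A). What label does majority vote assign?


d(q,P0) = 8  (label A)
d(q,P1) = 3  (label A)
d(q,P2) = 12  (label A)
Votes: A=3, B=0
Majority → A

A


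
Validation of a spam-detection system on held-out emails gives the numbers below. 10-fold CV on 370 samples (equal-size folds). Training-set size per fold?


Fold size = 370/10 = 37
Training per fold = 370 - 37 = 333

333


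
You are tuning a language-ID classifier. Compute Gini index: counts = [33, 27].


Probabilities: [33/60, 27/60] ≈ [0.55, 0.45]
Σpᵢ² = (1089 + 729)/60² = 1818/3600
Gini = 1 - Σpᵢ² = 1 - 1818/3600 = 0.495

0.495


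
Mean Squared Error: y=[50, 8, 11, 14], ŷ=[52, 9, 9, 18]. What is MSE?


Squared errors: (50-52)²=4, (8-9)²=1, (11-9)²=4, (14-18)²=16
Sum = 25
MSE = 25/4 = 25/4

25/4


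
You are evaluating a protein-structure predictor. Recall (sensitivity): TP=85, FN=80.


Recall = TP/(TP+FN)
= 85/(85+80)
= 85/165 = 51.52%

51.52%


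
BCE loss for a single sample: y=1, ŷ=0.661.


BCE = -[y·ln(p) + (1-y)·ln(1-p)]
= -1·ln(0.661) - 0
= -ln(0.661) = 0.414

0.414


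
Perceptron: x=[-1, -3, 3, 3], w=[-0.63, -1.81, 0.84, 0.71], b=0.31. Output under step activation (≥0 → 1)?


z = (-1)·(-0.63) + (-3)·(-1.81) + (3)·(0.84) + (3)·(0.71) + 0.31
  = 11.02
step(z) = 1 (z≥0)

1


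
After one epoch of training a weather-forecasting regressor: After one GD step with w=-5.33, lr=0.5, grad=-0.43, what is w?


w_new = w - α·∇
= -5.33 - 0.5·-0.43
= -5.33 + 0.215
= -5.115

-5.115


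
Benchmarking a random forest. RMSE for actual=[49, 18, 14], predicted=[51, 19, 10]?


MSE = 21/3 = 7
RMSE = √(21/3) = 2.6458

2.6458


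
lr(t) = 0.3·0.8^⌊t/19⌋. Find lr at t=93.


n_drops = ⌊93/19⌋ = 4
lr = 0.3·0.8^4 = 0.3·0.4096 = 0.12288

0.12288


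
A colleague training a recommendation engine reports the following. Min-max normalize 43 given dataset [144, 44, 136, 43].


min=43, max=144
(43-43)/(144-43) = 0/101 = 0.0

0.0


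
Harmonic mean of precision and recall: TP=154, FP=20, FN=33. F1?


Precision = 154/174 = 0.8851
Recall = 154/187 = 0.8235
F1 = 2·P·R/(P+R) = 2·TP/(2·TP+FP+FN) = 308/(308+20+33) = 308/361 = 0.8532

0.8532


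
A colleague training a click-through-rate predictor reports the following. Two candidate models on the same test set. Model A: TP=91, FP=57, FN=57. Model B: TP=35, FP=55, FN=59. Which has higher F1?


Model A: P=91/148=0.6149, R=91/148=0.6149, F1=2PR/(P+R)=2TP/(2TP+FP+FN)=182/296=0.6149
Model B: P=35/90=0.3889, R=35/94=0.3723, F1=2PR/(P+R)=2TP/(2TP+FP+FN)=70/184=0.3804
0.6149 > 0.3804 → Model A

Model A


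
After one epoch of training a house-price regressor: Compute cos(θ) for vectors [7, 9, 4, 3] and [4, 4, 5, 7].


A·B = 7·4 + 9·4 + 4·5 + 3·7 = 105
‖A‖ = √155 = 12.4499, ‖B‖ = √106 = 10.2956
cos = 105/(√155·√106) = 105/√16430 = 0.8192

0.8192


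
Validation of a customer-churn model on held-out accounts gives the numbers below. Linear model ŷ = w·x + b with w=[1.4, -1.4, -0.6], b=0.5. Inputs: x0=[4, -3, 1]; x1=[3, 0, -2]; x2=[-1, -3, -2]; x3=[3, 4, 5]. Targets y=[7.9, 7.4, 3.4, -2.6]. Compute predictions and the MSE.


ŷ0 = (1.4)·(4) + (-1.4)·(-3) + (-0.6)·(1) + 0.5 = 9.7
ŷ1 = (1.4)·(3) + (-1.4)·(0) + (-0.6)·(-2) + 0.5 = 5.9
ŷ2 = (1.4)·(-1) + (-1.4)·(-3) + (-0.6)·(-2) + 0.5 = 4.5
ŷ3 = (1.4)·(3) + (-1.4)·(4) + (-0.6)·(5) + 0.5 = -3.9
errors² = [3.24, 2.25, 1.21, 1.69]
MSE = 8.3900/4 = 2.0975

2.0975


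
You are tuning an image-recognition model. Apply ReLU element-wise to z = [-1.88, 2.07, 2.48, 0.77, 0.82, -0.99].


ReLU(-1.88) = max(0, -1.88) = 0.0
ReLU(2.07) = max(0, 2.07) = 2.07
ReLU(2.48) = max(0, 2.48) = 2.48
ReLU(0.77) = max(0, 0.77) = 0.77
ReLU(0.82) = max(0, 0.82) = 0.82
ReLU(-0.99) = max(0, -0.99) = 0.0
result = [0.0, 2.07, 2.48, 0.77, 0.82, 0.0]

[0.0, 2.07, 2.48, 0.77, 0.82, 0.0]


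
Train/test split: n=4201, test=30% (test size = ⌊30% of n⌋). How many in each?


Test = ⌊4201·30/100⌋ = 1260
Train = 4201 - 1260 = 2941

Train: 2941, Test: 1260


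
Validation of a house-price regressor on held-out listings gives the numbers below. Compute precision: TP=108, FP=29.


Precision = TP/(TP+FP)
= 108/(108+29)
= 108/137 = 78.83%

78.83%


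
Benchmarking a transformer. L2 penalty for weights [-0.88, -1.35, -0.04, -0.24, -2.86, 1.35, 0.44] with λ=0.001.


‖w‖₂² = (-0.88)² + (-1.35)² + (-0.04)² + (-0.24)² + (-2.86)² + (1.35)² + (0.44)²
     = 0.7744 + 1.8225 + 0.0016 + 0.0576 + 8.1796 + 1.8225 + 0.1936
     = 12.8518
λ·‖w‖₂² = 0.001·12.8518 = 0.012852

0.012852


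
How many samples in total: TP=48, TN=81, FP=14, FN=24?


Total = TP + TN + FP + FN
= 48 + 81 + 14 + 24
= 167
(Predicted positive: 62, predicted negative: 105)

167


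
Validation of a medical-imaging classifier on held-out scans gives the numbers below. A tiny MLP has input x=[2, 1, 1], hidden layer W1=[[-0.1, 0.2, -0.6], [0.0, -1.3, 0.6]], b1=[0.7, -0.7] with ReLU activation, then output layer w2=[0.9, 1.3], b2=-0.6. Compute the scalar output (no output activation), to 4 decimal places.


z1[0] = (-0.1)·(2) + (0.2)·(1) + (-0.6)·(1) + 0.7 = 0.1
z1[1] = (0.0)·(2) + (-1.3)·(1) + (0.6)·(1) - 0.7 = -1.4
h = ReLU(z1) = [0.1, 0.0]
output = (0.9)·(0.1) + (1.3)·(0.0) - 0.6 = -0.51

-0.51


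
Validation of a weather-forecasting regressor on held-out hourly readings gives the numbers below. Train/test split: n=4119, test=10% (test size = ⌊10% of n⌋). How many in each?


Test = ⌊4119·10/100⌋ = 411
Train = 4119 - 411 = 3708

Train: 3708, Test: 411


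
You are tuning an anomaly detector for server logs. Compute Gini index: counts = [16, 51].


Probabilities: [16/67, 51/67] ≈ [0.2388, 0.7612]
Σpᵢ² = (256 + 2601)/67² = 2857/4489
Gini = 1 - Σpᵢ² = 1 - 2857/4489 = 0.3636

0.3636


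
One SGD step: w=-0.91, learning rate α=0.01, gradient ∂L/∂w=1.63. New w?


w_new = w - α·∇
= -0.91 - 0.01·1.63
= -0.91 - 0.0163
= -0.9263

-0.9263


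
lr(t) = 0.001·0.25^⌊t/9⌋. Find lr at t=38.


n_drops = ⌊38/9⌋ = 4
lr = 0.001·0.25^4 = 0.001·0.00390625 = 0.00000390625

0.00000390625


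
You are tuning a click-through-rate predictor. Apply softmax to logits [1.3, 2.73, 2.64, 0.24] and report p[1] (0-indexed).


Exponentials: e^1.3=3.6693, e^2.73=15.3329, e^2.64=14.0132, e^0.24=1.2712
Sum = 34.2866
Softmax = [0.107, 0.4472, 0.4087, 0.0371]
p[1] = 15.3329/34.2866 = 0.4472

0.4472


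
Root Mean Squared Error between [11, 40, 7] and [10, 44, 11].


MSE = 33/3 = 11
RMSE = √(33/3) = 3.3166

3.3166


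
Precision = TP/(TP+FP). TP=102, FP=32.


Precision = TP/(TP+FP)
= 102/(102+32)
= 102/134 = 76.12%

76.12%


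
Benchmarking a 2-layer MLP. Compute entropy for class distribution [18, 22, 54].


Probabilities: [18/94, 22/94, 54/94] ≈ [0.1915, 0.234, 0.5745]
H = -((18/94)·log₂(18/94) + (22/94)·log₂(22/94) + (54/94)·log₂(54/94))
  = 1.4064 bits

1.4064 bits


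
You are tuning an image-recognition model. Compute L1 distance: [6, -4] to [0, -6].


d = |6-0| + |-4+ 6|
  = 6 + 2
  = 8

8


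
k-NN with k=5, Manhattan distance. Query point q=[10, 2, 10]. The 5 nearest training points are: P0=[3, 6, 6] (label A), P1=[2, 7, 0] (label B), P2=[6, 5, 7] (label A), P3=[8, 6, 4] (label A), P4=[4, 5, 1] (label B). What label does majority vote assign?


d(q,P0) = 15  (label A)
d(q,P1) = 23  (label B)
d(q,P2) = 10  (label A)
d(q,P3) = 12  (label A)
d(q,P4) = 18  (label B)
Votes: A=3, B=2
Majority → A

A


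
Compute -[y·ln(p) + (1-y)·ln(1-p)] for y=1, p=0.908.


BCE = -[y·ln(p) + (1-y)·ln(1-p)]
= -1·ln(0.908) - 0
= -ln(0.908) = 0.0965

0.0965


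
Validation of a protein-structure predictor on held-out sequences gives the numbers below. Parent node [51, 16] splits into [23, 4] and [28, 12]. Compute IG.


Parent = [51, 16], H_parent = 0.793
H_left = 0.6052 (n=27), H_right = 0.8813 (n=40)
H_children = (27/67)·0.6052 + (40/67)·0.8813 = 0.77
IG = 0.793 - 0.77 = 0.023

0.023


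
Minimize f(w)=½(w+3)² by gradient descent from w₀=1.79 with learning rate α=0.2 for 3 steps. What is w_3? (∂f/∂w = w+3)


step 1: grad = 1.79+3 = 4.79; w = 1.79 - 0.2·(4.79) = 0.832
step 2: grad = 0.832+3 = 3.832; w = 0.832 - 0.2·(3.832) = 0.0656
step 3: grad = 0.0656+3 = 3.0656; w = 0.0656 - 0.2·(3.0656) = -0.54752

-0.54752


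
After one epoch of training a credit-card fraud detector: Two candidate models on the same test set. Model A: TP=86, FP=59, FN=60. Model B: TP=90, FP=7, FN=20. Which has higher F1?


Model A: P=86/145=0.5931, R=86/146=0.589, F1=2PR/(P+R)=2TP/(2TP+FP+FN)=172/291=0.5911
Model B: P=90/97=0.9278, R=90/110=0.8182, F1=2PR/(P+R)=2TP/(2TP+FP+FN)=180/207=0.8696
0.5911 < 0.8696 → Model B

Model B


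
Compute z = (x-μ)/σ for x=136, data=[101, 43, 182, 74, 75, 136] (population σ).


μ = 101.8333, σ = 45.7363
z = (136 - 101.8333)/45.7363 = 0.747

0.747


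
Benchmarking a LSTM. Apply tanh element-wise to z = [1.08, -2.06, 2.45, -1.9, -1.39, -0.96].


tanh(1.08) = 0.7932
tanh(-2.06) = -0.968
tanh(2.45) = 0.9852
tanh(-1.9) = -0.9562
tanh(-1.39) = -0.8832
tanh(-0.96) = -0.7443
result = [0.7932, -0.968, 0.9852, -0.9562, -0.8832, -0.7443]

[0.7932, -0.968, 0.9852, -0.9562, -0.8832, -0.7443]


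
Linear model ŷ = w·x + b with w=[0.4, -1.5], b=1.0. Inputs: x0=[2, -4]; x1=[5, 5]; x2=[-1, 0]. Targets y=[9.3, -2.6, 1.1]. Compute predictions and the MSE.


ŷ0 = (0.4)·(2) + (-1.5)·(-4) + 1.0 = 7.8
ŷ1 = (0.4)·(5) + (-1.5)·(5) + 1.0 = -4.5
ŷ2 = (0.4)·(-1) + (-1.5)·(0) + 1.0 = 0.6
errors² = [2.25, 3.61, 0.25]
MSE = 6.1100/3 = 2.0367

2.0367


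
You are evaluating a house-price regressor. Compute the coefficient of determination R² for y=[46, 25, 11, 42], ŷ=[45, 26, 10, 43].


ȳ = 31
SS_res = Σ(y-ŷ)² = 4
SS_tot = Σ(y-ȳ)² = 782
R² = 1 - SS_res/SS_tot = 1 - 0.0051 = 0.9949

0.9949


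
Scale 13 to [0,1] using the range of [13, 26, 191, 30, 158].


min=13, max=191
(13-13)/(191-13) = 0/178 = 0.0

0.0


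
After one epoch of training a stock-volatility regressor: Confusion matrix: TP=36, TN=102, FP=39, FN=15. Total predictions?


Total = TP + TN + FP + FN
= 36 + 102 + 39 + 15
= 192
(Predicted positive: 75, predicted negative: 117)

192


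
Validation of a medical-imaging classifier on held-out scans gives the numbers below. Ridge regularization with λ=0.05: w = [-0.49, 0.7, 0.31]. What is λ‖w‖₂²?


‖w‖₂² = (-0.49)² + (0.7)² + (0.31)²
     = 0.2401 + 0.49 + 0.0961
     = 0.8262
λ·‖w‖₂² = 0.05·0.8262 = 0.04131

0.04131


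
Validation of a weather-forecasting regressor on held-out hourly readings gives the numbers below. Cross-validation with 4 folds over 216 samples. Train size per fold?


Fold size = 216/4 = 54
Training per fold = 216 - 54 = 162

162


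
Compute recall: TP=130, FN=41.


Recall = TP/(TP+FN)
= 130/(130+41)
= 130/171 = 76.02%

76.02%


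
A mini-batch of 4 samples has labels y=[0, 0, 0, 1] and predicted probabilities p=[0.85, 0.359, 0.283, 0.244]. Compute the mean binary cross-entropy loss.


L[0] = -ln(1-0.85) = -ln(0.15) = 1.8971
L[1] = -ln(1-0.359) = -ln(0.641) = 0.4447
L[2] = -ln(1-0.283) = -ln(0.717) = 0.3327
L[3] = -ln(0.244) = 1.4106
mean = (1.8971 + 0.4447 + 0.3327 + 1.4106)/4 = 1.0213

1.0213


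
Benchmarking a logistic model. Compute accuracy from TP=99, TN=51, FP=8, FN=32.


Accuracy = (TP+TN)/(TP+TN+FP+FN)
= (99+51)/(190)
= 150/190 = 78.95%

78.95%


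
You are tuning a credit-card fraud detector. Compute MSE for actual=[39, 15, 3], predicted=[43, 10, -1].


Squared errors: (39-43)²=16, (15-10)²=25, (3+ 1)²=16
Sum = 57
MSE = 57/3 = 19

19


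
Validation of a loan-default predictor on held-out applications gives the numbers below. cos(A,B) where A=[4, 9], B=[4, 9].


A·B = 4·4 + 9·9 = 97
‖A‖ = √97 = 9.8489, ‖B‖ = √97 = 9.8489
cos = 97/(√97·√97) = 97/√9409 = 1.0

1.0


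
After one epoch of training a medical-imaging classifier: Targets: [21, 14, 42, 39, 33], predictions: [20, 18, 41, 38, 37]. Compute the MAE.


Absolute errors: |21-20|=1, |14-18|=4, |42-41|=1, |39-38|=1, |33-37|=4
Sum = 11
MAE = 11/5 = 11/5

11/5


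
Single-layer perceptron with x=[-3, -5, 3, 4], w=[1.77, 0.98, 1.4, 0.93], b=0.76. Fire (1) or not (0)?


z = (-3)·(1.77) + (-5)·(0.98) + (3)·(1.4) + (4)·(0.93) + 0.76
  = -1.53
step(z) = 0 (z<0)

0


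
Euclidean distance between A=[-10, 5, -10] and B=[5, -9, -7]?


d = √((-10-5)² + (5+ 9)² + (-10+ 7)²)
  = √(225 + 196 + 9)
  = √430 = 20.7364

20.7364


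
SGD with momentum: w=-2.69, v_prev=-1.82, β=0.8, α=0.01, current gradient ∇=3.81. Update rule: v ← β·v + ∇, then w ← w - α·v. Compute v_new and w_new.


v_new = 0.8·-1.82 + 3.81 = -1.456 + 3.81 = 2.354
w_new = -2.69 - 0.01·2.354 = -2.69 - 0.02354 = -2.71354

v_new=2.354, w_new=-2.71354


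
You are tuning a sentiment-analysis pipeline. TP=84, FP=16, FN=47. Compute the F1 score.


Precision = 84/100 = 0.84
Recall = 84/131 = 0.6412
F1 = 2·P·R/(P+R) = 2·TP/(2·TP+FP+FN) = 168/(168+16+47) = 168/231 = 0.7273

0.7273


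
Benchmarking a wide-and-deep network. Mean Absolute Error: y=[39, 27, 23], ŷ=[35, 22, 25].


Absolute errors: |39-35|=4, |27-22|=5, |23-25|=2
Sum = 11
MAE = 11/3 = 11/3

11/3


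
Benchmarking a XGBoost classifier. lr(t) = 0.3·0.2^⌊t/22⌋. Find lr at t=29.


n_drops = ⌊29/22⌋ = 1
lr = 0.3·0.2^1 = 0.3·0.2 = 0.06

0.06


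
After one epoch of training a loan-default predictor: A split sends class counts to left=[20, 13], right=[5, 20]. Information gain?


Parent = [25, 33], H_parent = 0.9862
H_left = 0.9673 (n=33), H_right = 0.7219 (n=25)
H_children = (33/58)·0.9673 + (25/58)·0.7219 = 0.8615
IG = 0.9862 - 0.8615 = 0.1247

0.1247


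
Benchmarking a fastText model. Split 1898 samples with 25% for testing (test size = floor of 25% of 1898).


Test = ⌊1898·25/100⌋ = 474
Train = 1898 - 474 = 1424

Train: 1424, Test: 474


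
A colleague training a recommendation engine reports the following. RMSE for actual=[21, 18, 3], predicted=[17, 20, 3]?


MSE = 20/3 = 6.6667
RMSE = √(20/3) = 2.582

2.582


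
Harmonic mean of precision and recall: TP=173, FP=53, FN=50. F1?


Precision = 173/226 = 0.7655
Recall = 173/223 = 0.7758
F1 = 2·P·R/(P+R) = 2·TP/(2·TP+FP+FN) = 346/(346+53+50) = 346/449 = 0.7706

0.7706


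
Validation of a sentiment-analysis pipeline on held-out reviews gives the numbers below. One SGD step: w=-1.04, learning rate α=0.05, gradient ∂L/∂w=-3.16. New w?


w_new = w - α·∇
= -1.04 - 0.05·-3.16
= -1.04 + 0.158
= -0.882

-0.882


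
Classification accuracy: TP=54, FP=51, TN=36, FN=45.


Accuracy = (TP+TN)/(TP+TN+FP+FN)
= (54+36)/(186)
= 90/186 = 48.39%

48.39%


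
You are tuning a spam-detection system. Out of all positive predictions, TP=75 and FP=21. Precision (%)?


Precision = TP/(TP+FP)
= 75/(75+21)
= 75/96 = 78.12%

78.12%


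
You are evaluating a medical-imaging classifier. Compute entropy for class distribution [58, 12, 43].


Probabilities: [58/113, 12/113, 43/113] ≈ [0.5133, 0.1062, 0.3805]
H = -((58/113)·log₂(58/113) + (12/113)·log₂(12/113) + (43/113)·log₂(43/113))
  = 1.3679 bits

1.3679 bits


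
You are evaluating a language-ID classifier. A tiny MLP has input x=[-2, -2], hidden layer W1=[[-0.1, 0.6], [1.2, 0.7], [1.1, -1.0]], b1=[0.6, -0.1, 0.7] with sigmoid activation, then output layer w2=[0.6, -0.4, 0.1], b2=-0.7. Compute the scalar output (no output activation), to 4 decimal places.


z1[0] = (-0.1)·(-2) + (0.6)·(-2) + 0.6 = -0.4
z1[1] = (1.2)·(-2) + (0.7)·(-2) - 0.1 = -3.9
z1[2] = (1.1)·(-2) + (-1.0)·(-2) + 0.7 = 0.5
h = sigmoid(z1) = [0.4013, 0.0198, 0.6225]
output = (0.6)·(0.4013) + (-0.4)·(0.0198) + (0.1)·(0.6225) - 0.7 = -0.4049

-0.4049


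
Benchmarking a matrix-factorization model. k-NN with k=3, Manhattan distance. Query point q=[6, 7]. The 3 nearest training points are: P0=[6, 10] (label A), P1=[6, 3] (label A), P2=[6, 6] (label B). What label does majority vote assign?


d(q,P0) = 3  (label A)
d(q,P1) = 4  (label A)
d(q,P2) = 1  (label B)
Votes: A=2, B=1
Majority → A

A


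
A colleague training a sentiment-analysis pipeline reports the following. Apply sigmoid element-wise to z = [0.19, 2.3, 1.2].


σ(0.19) = 1/(1+e^-0.19) = 0.5474
σ(2.3) = 1/(1+e^-2.3) = 0.9089
σ(1.2) = 1/(1+e^-1.2) = 0.7685
result = [0.5474, 0.9089, 0.7685]

[0.5474, 0.9089, 0.7685]


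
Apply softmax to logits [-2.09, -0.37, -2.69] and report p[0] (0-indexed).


Exponentials: e^-2.09=0.1237, e^-0.37=0.6907, e^-2.69=0.0679
Sum = 0.8823
Softmax = [0.1402, 0.7829, 0.0769]
p[0] = 0.1237/0.8823 = 0.1402

0.1402


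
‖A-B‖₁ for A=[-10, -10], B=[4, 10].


d = |-10-4| + |-10-10|
  = 14 + 20
  = 34

34


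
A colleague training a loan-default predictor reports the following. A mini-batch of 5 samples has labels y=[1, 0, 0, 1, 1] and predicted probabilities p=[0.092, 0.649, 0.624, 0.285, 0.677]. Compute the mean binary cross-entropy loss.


L[0] = -ln(0.092) = 2.386
L[1] = -ln(1-0.649) = -ln(0.351) = 1.047
L[2] = -ln(1-0.624) = -ln(0.376) = 0.9782
L[3] = -ln(0.285) = 1.2553
L[4] = -ln(0.677) = 0.3901
mean = (2.386 + 1.047 + 0.9782 + 1.2553 + 0.3901)/5 = 1.2113

1.2113


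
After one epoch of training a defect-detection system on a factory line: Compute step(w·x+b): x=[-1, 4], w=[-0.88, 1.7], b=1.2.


z = (-1)·(-0.88) + (4)·(1.7) + 1.2
  = 8.88
step(z) = 1 (z≥0)

1


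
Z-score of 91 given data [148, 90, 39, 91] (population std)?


μ = 92, σ = 38.5681
z = (91 - 92)/38.5681 = -0.0259

-0.0259


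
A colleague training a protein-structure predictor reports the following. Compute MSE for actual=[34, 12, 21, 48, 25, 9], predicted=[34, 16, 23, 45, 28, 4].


Squared errors: (34-34)²=0, (12-16)²=16, (21-23)²=4, (48-45)²=9, (25-28)²=9, (9-4)²=25
Sum = 63
MSE = 63/6 = 21/2

21/2


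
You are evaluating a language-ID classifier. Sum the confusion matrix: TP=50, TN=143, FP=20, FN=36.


Total = TP + TN + FP + FN
= 50 + 143 + 20 + 36
= 249
(Predicted positive: 70, predicted negative: 179)

249


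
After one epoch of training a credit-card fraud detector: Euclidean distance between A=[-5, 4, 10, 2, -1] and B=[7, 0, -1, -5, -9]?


d = √((-5-7)² + (4-0)² + (10+ 1)² + (2+ 5)² + (-1+ 9)²)
  = √(144 + 16 + 121 + 49 + 64)
  = √394 = 19.8494

19.8494


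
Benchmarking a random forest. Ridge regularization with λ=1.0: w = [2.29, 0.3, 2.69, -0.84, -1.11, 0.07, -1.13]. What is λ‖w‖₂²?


‖w‖₂² = (2.29)² + (0.3)² + (2.69)² + (-0.84)² + (-1.11)² + (0.07)² + (-1.13)²
     = 5.2441 + 0.09 + 7.2361 + 0.7056 + 1.2321 + 0.0049 + 1.2769
     = 15.7897
λ·‖w‖₂² = 1.0·15.7897 = 15.7897

15.7897


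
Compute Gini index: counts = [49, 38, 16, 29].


Probabilities: [49/132, 38/132, 16/132, 29/132] ≈ [0.3712, 0.2879, 0.1212, 0.2197]
Σpᵢ² = (2401 + 1444 + 256 + 841)/132² = 4942/17424
Gini = 1 - Σpᵢ² = 1 - 4942/17424 = 0.7164

0.7164


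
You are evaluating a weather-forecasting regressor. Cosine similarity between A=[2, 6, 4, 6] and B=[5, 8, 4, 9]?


A·B = 2·5 + 6·8 + 4·4 + 6·9 = 128
‖A‖ = √92 = 9.5917, ‖B‖ = √186 = 13.6382
cos = 128/(√92·√186) = 128/√17112 = 0.9785

0.9785


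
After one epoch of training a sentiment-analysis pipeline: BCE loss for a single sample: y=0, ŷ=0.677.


BCE = -[y·ln(p) + (1-y)·ln(1-p)]
= -0 - 1·ln(1-0.677)
= -ln(0.323) = 1.1301

1.1301


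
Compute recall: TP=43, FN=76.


Recall = TP/(TP+FN)
= 43/(43+76)
= 43/119 = 36.13%

36.13%


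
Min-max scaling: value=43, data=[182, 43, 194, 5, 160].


min=5, max=194
(43-5)/(194-5) = 38/189 = 0.2011

0.2011


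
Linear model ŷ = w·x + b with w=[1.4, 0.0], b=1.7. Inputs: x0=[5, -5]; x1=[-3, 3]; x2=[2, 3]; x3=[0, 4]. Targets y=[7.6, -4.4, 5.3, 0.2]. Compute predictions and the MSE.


ŷ0 = (1.4)·(5) + (0.0)·(-5) + 1.7 = 8.7
ŷ1 = (1.4)·(-3) + (0.0)·(3) + 1.7 = -2.5
ŷ2 = (1.4)·(2) + (0.0)·(3) + 1.7 = 4.5
ŷ3 = (1.4)·(0) + (0.0)·(4) + 1.7 = 1.7
errors² = [1.21, 3.61, 0.64, 2.25]
MSE = 7.7100/4 = 1.9275

1.9275


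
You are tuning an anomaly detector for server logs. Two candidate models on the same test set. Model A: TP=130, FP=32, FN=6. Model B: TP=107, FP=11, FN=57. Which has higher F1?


Model A: P=130/162=0.8025, R=130/136=0.9559, F1=2PR/(P+R)=2TP/(2TP+FP+FN)=260/298=0.8725
Model B: P=107/118=0.9068, R=107/164=0.6524, F1=2PR/(P+R)=2TP/(2TP+FP+FN)=214/282=0.7589
0.8725 > 0.7589 → Model A

Model A


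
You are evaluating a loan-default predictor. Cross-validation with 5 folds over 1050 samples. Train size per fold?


Fold size = 1050/5 = 210
Training per fold = 1050 - 210 = 840

840


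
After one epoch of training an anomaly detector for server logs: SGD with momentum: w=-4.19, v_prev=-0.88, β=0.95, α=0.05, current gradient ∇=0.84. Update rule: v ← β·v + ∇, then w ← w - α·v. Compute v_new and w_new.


v_new = 0.95·-0.88 + 0.84 = -0.836 + 0.84 = 0.004
w_new = -4.19 - 0.05·0.004 = -4.19 - 0.0002 = -4.1902

v_new=0.004, w_new=-4.1902


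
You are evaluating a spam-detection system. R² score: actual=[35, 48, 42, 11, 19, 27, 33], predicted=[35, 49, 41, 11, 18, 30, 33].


ȳ = 30.7143
SS_res = Σ(y-ŷ)² = 12
SS_tot = Σ(y-ȳ)² = 989.43
R² = 1 - SS_res/SS_tot = 1 - 0.0121 = 0.9879

0.9879


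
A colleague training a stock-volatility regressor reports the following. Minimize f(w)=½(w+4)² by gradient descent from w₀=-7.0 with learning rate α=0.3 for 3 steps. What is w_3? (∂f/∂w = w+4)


step 1: grad = -7+4 = -3; w = -7 - 0.3·(-3) = -6.1
step 2: grad = -6.1+4 = -2.1; w = -6.1 - 0.3·(-2.1) = -5.47
step 3: grad = -5.47+4 = -1.47; w = -5.47 - 0.3·(-1.47) = -5.029

-5.029


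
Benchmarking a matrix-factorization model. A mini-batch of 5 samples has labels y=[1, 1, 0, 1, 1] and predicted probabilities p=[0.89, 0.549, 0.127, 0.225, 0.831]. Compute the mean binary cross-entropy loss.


L[0] = -ln(0.89) = 0.1165
L[1] = -ln(0.549) = 0.5997
L[2] = -ln(1-0.127) = -ln(0.873) = 0.1358
L[3] = -ln(0.225) = 1.4917
L[4] = -ln(0.831) = 0.1851
mean = (0.1165 + 0.5997 + 0.1358 + 1.4917 + 0.1851)/5 = 0.5058

0.5058


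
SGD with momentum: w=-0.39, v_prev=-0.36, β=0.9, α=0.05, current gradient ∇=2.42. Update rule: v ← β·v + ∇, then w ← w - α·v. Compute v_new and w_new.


v_new = 0.9·-0.36 + 2.42 = -0.324 + 2.42 = 2.096
w_new = -0.39 - 0.05·2.096 = -0.39 - 0.1048 = -0.4948

v_new=2.096, w_new=-0.4948


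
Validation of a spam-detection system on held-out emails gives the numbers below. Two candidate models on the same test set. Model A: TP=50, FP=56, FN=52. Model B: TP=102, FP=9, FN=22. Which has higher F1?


Model A: P=50/106=0.4717, R=50/102=0.4902, F1=2PR/(P+R)=2TP/(2TP+FP+FN)=100/208=0.4808
Model B: P=102/111=0.9189, R=102/124=0.8226, F1=2PR/(P+R)=2TP/(2TP+FP+FN)=204/235=0.8681
0.4808 < 0.8681 → Model B

Model B


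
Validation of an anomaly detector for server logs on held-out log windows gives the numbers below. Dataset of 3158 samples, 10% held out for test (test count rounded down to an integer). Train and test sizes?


Test = ⌊3158·10/100⌋ = 315
Train = 3158 - 315 = 2843

Train: 2843, Test: 315


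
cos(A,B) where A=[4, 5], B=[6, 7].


A·B = 4·6 + 5·7 = 59
‖A‖ = √41 = 6.4031, ‖B‖ = √85 = 9.2195
cos = 59/(√41·√85) = 59/√3485 = 0.9994

0.9994


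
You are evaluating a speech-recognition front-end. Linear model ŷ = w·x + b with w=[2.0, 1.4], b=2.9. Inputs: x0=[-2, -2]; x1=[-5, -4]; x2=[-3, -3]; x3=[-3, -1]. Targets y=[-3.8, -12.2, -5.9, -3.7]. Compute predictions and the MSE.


ŷ0 = (2.0)·(-2) + (1.4)·(-2) + 2.9 = -3.9
ŷ1 = (2.0)·(-5) + (1.4)·(-4) + 2.9 = -12.7
ŷ2 = (2.0)·(-3) + (1.4)·(-3) + 2.9 = -7.3
ŷ3 = (2.0)·(-3) + (1.4)·(-1) + 2.9 = -4.5
errors² = [0.01, 0.25, 1.96, 0.64]
MSE = 2.8600/4 = 0.715

0.715


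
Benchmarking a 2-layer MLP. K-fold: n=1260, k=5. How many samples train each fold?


Fold size = 1260/5 = 252
Training per fold = 1260 - 252 = 1008

1008


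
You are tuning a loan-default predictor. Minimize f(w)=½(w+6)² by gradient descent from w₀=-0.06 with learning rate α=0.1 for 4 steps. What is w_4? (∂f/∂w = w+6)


step 1: grad = -0.06+6 = 5.94; w = -0.06 - 0.1·(5.94) = -0.654
step 2: grad = -0.654+6 = 5.346; w = -0.654 - 0.1·(5.346) = -1.1886
step 3: grad = -1.1886+6 = 4.8114; w = -1.1886 - 0.1·(4.8114) = -1.66974
step 4: grad = -1.66974+6 = 4.33026; w = -1.66974 - 0.1·(4.33026) = -2.102766

-2.102766


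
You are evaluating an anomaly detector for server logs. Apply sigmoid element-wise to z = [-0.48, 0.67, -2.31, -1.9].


σ(-0.48) = 1/(1+e^0.48) = 0.3823
σ(0.67) = 1/(1+e^-0.67) = 0.6615
σ(-2.31) = 1/(1+e^2.31) = 0.0903
σ(-1.9) = 1/(1+e^1.9) = 0.1301
result = [0.3823, 0.6615, 0.0903, 0.1301]

[0.3823, 0.6615, 0.0903, 0.1301]


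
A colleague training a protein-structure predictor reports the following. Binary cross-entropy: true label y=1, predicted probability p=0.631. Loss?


BCE = -[y·ln(p) + (1-y)·ln(1-p)]
= -1·ln(0.631) - 0
= -ln(0.631) = 0.4604

0.4604


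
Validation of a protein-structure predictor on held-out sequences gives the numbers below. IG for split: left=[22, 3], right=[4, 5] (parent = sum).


Parent = [26, 8], H_parent = 0.7871
H_left = 0.5294 (n=25), H_right = 0.9911 (n=9)
H_children = (25/34)·0.5294 + (9/34)·0.9911 = 0.6516
IG = 0.7871 - 0.6516 = 0.1355

0.1355


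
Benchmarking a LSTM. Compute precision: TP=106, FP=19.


Precision = TP/(TP+FP)
= 106/(106+19)
= 106/125 = 84.8%

84.8%


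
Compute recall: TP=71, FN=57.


Recall = TP/(TP+FN)
= 71/(71+57)
= 71/128 = 55.47%

55.47%


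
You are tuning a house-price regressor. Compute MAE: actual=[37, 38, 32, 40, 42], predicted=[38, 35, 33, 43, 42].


Absolute errors: |37-38|=1, |38-35|=3, |32-33|=1, |40-43|=3, |42-42|=0
Sum = 8
MAE = 8/5 = 8/5

8/5


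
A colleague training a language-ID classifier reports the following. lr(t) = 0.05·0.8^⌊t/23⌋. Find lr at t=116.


n_drops = ⌊116/23⌋ = 5
lr = 0.05·0.8^5 = 0.05·0.32768 = 0.016384

0.016384


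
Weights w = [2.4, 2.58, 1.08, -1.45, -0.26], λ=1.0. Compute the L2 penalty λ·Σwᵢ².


‖w‖₂² = (2.4)² + (2.58)² + (1.08)² + (-1.45)² + (-0.26)²
     = 5.76 + 6.6564 + 1.1664 + 2.1025 + 0.0676
     = 15.7529
λ·‖w‖₂² = 1.0·15.7529 = 15.7529

15.7529


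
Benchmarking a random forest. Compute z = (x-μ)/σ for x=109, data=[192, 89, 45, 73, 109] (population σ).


μ = 101.6, σ = 49.8141
z = (109 - 101.6)/49.8141 = 0.1486

0.1486


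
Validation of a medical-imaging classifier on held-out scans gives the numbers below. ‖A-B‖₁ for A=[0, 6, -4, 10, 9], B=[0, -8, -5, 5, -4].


d = |0-0| + |6+ 8| + |-4+ 5| + |10-5| + |9+ 4|
  = 0 + 14 + 1 + 5 + 13
  = 33

33


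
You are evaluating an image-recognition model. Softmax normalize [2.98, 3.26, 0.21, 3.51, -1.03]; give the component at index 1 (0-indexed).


Exponentials: e^2.98=19.6878, e^3.26=26.0495, e^0.21=1.2337, e^3.51=33.4483, e^-1.03=0.357
Sum = 80.7763
Softmax = [0.2437, 0.3225, 0.0153, 0.4141, 0.0044]
p[1] = 26.0495/80.7763 = 0.3225

0.3225


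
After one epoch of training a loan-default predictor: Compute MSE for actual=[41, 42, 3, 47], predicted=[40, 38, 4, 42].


Squared errors: (41-40)²=1, (42-38)²=16, (3-4)²=1, (47-42)²=25
Sum = 43
MSE = 43/4 = 43/4

43/4


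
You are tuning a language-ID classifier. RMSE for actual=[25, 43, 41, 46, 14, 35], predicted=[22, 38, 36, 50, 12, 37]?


MSE = 83/6 = 13.8333
RMSE = √(83/6) = 3.7193

3.7193


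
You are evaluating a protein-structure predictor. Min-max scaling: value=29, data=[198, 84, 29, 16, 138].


min=16, max=198
(29-16)/(198-16) = 13/182 = 0.0714

0.0714


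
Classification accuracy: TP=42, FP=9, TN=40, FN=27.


Accuracy = (TP+TN)/(TP+TN+FP+FN)
= (42+40)/(118)
= 82/118 = 69.49%

69.49%


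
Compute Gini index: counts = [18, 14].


Probabilities: [18/32, 14/32] ≈ [0.5625, 0.4375]
Σpᵢ² = (324 + 196)/32² = 520/1024
Gini = 1 - Σpᵢ² = 1 - 520/1024 = 0.4922

0.4922


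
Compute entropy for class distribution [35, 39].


Probabilities: [35/74, 39/74] ≈ [0.473, 0.527]
H = -((35/74)·log₂(35/74) + (39/74)·log₂(39/74))
  = 0.9979 bits

0.9979 bits


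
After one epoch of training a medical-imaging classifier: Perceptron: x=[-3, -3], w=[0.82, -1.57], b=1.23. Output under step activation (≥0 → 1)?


z = (-3)·(0.82) + (-3)·(-1.57) + 1.23
  = 3.48
step(z) = 1 (z≥0)

1


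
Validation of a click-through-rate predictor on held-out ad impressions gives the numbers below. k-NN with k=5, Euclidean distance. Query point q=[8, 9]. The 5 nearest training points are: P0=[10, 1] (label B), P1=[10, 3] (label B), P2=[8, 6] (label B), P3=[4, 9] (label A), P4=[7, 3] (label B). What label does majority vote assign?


d(q,P0) = 8.2462  (label B)
d(q,P1) = 6.3246  (label B)
d(q,P2) = 3.0  (label B)
d(q,P3) = 4.0  (label A)
d(q,P4) = 6.0828  (label B)
Votes: A=1, B=4
Majority → B

B


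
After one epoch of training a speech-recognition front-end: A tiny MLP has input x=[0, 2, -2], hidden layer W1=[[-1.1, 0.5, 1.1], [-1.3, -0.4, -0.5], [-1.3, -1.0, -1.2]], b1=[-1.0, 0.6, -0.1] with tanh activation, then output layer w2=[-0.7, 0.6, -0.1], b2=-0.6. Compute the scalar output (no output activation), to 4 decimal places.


z1[0] = (-1.1)·(0) + (0.5)·(2) + (1.1)·(-2) - 1.0 = -2.2
z1[1] = (-1.3)·(0) + (-0.4)·(2) + (-0.5)·(-2) + 0.6 = 0.8
z1[2] = (-1.3)·(0) + (-1.0)·(2) + (-1.2)·(-2) - 0.1 = 0.3
h = tanh(z1) = [-0.9757, 0.664, 0.2913]
output = (-0.7)·(-0.9757) + (0.6)·(0.664) + (-0.1)·(0.2913) - 0.6 = 0.4523

0.4523


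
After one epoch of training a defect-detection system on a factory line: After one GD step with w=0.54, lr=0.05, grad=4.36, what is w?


w_new = w - α·∇
= 0.54 - 0.05·4.36
= 0.54 - 0.218
= 0.322

0.322


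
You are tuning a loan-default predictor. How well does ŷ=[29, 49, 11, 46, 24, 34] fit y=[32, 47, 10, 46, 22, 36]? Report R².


ȳ = 32.1667
SS_res = Σ(y-ŷ)² = 22
SS_tot = Σ(y-ȳ)² = 1020.83
R² = 1 - SS_res/SS_tot = 1 - 0.0216 = 0.9784

0.9784


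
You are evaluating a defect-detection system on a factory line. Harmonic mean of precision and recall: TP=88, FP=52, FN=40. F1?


Precision = 88/140 = 0.6286
Recall = 88/128 = 0.6875
F1 = 2·P·R/(P+R) = 2·TP/(2·TP+FP+FN) = 176/(176+52+40) = 176/268 = 0.6567

0.6567


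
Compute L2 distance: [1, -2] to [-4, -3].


d = √((1+ 4)² + (-2+ 3)²)
  = √(25 + 1)
  = √26 = 5.099

5.099


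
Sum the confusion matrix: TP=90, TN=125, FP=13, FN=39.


Total = TP + TN + FP + FN
= 90 + 125 + 13 + 39
= 267
(Predicted positive: 103, predicted negative: 164)

267


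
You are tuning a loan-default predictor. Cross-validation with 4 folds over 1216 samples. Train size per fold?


Fold size = 1216/4 = 304
Training per fold = 1216 - 304 = 912

912


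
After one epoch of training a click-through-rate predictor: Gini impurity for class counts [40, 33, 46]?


Probabilities: [40/119, 33/119, 46/119] ≈ [0.3361, 0.2773, 0.3866]
Σpᵢ² = (1600 + 1089 + 2116)/119² = 4805/14161
Gini = 1 - Σpᵢ² = 1 - 4805/14161 = 0.6607

0.6607


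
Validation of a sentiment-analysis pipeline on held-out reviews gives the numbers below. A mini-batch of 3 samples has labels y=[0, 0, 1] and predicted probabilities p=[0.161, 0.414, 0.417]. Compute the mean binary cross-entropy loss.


L[0] = -ln(1-0.161) = -ln(0.839) = 0.1755
L[1] = -ln(1-0.414) = -ln(0.586) = 0.5344
L[2] = -ln(0.417) = 0.8747
mean = (0.1755 + 0.5344 + 0.8747)/3 = 0.5282

0.5282


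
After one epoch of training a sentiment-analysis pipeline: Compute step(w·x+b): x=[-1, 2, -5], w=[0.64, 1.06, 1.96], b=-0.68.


z = (-1)·(0.64) + (2)·(1.06) + (-5)·(1.96) - 0.68
  = -9.0
step(z) = 0 (z<0)

0


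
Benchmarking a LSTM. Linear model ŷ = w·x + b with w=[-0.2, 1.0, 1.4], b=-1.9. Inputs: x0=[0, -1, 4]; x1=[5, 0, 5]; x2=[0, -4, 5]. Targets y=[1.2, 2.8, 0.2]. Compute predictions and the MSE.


ŷ0 = (-0.2)·(0) + (1.0)·(-1) + (1.4)·(4) - 1.9 = 2.7
ŷ1 = (-0.2)·(5) + (1.0)·(0) + (1.4)·(5) - 1.9 = 4.1
ŷ2 = (-0.2)·(0) + (1.0)·(-4) + (1.4)·(5) - 1.9 = 1.1
errors² = [2.25, 1.69, 0.81]
MSE = 4.7500/3 = 1.5833

1.5833


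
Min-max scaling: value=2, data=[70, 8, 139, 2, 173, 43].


min=2, max=173
(2-2)/(173-2) = 0/171 = 0.0

0.0


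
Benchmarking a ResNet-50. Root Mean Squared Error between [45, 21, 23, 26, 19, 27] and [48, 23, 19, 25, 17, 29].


MSE = 38/6 = 6.3333
RMSE = √(38/6) = 2.5166

2.5166
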